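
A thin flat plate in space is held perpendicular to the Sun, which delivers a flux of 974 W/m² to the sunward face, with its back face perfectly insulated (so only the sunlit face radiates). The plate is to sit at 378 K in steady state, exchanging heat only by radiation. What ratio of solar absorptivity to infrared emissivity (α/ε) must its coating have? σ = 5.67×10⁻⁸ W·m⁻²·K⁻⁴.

Balance: αS·A = εσ·1A·T⁴ ⇒ α/ε = σT⁴/S.
α/ε = 5.67×10⁻⁸·(378)⁴/974 = 5.67×10⁻⁸·2.042×10¹⁰/974.

α/ε ≈ 1.19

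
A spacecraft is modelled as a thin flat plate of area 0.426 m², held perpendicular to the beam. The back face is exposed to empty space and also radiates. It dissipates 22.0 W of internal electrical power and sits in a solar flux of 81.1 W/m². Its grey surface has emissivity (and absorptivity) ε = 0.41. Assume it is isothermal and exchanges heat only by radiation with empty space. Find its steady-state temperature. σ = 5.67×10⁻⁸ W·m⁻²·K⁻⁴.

T ≈ 207 K

At steady state, absorbed solar power + internal power = radiated power.
Absorbed: α·S·A_cross = 0.41·81.1·0.4260 = 14.16 W (cross-section A).
Total input = 14.16 + 22.0 = 36.16 W.
Radiated: εσ·A_surf·T⁴ with A_surf = 2A = 0.8520 m².
T⁴ = 36.16/(0.41·5.67×10⁻⁸·0.8520) = 1.826×10⁹ K⁴.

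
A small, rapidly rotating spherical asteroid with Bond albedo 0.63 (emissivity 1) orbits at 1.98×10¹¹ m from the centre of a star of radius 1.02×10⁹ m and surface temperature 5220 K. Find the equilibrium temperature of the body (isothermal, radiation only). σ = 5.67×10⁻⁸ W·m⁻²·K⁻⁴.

The star's surface emits σT_*⁴; at distance d the flux is S = σT_*⁴(R_*/d)².
S = 5.67×10⁻⁸·(5220)⁴·(1.02×10⁹/1.98×10¹¹)² = 1117 W/m².
For an isothermal sphere T⁴ = (1−a)S/(4σ) = 1.823×10⁹ K⁴.

T ≈ 207 K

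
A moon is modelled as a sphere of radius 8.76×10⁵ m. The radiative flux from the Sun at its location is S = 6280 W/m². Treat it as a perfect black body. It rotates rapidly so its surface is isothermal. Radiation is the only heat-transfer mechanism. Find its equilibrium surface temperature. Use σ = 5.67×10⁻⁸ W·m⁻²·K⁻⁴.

At equilibrium, absorbed power = emitted power.
Absorbing cross-section = πr² = 2.411×10¹² m²; emitting surface = 4πr² = 9.643×10¹² m² (ratio 4).
S·A_cross = εσ·A_surf·T⁴  ⇒  T⁴ = S/(4σ).
T⁴ = 1.00·6280/(4·5.67×10⁻⁸) = 2.769×10¹⁰ K⁴.
T = (2.769×10¹⁰)^(1/4).

T ≈ 408 K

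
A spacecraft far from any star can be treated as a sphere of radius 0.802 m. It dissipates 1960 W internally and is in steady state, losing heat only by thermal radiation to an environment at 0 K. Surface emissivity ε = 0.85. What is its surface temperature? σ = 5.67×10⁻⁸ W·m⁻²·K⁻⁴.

T ≈ 266 K

Steady state: internal power = radiated power, P = εσA T⁴.
Radiating area A = 4πr² = 8.083 m².
T⁴ = P/(εσA) = 1960/(0.85·5.67×10⁻⁸·8.083) = 5.031×10⁹ K⁴.
T = (5.031×10⁹)^(1/4).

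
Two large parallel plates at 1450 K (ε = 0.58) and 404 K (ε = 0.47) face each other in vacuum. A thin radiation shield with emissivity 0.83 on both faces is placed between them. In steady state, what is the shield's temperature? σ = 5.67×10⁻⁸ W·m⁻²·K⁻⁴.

T_s ≈ 1250 K

In steady state the net flux on the hot side equals that on the cold side.
σ(T₁⁴−T_s⁴)/D₁ = σ(T_s⁴−T₂⁴)/D₂, with D₁ = 1/ε₁+1/ε_s−1 = 1.929, D₂ = 1/ε_s+1/ε₂−1 = 2.332.
Solve for T_s⁴: T_s⁴ = (D₂·T₁⁴ + D₁·T₂⁴)/(D₁+D₂) = 2.432×10¹² K⁴.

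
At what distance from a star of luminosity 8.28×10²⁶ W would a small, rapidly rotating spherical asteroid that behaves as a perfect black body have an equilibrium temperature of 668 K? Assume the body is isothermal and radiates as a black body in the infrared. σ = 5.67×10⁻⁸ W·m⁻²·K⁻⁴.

d ≈ 3.82×10¹⁰ m

For an isothermal black-emitting sphere, (1−a)S·πr² = σ·4πr²·T⁴ ⇒ S = 4σT⁴/(1−a).
S = 4·5.67×10⁻⁸·(668)⁴/1.00 = 45160 W/m².
Flux falls as S = L/(4πd²), so d = √(L/(4πS)) = √(8.28×10²⁶/(4π·45160)).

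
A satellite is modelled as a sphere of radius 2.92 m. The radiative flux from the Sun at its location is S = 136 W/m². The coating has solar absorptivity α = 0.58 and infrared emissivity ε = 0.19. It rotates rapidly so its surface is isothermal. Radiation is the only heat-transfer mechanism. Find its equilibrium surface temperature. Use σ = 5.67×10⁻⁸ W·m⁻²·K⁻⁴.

At equilibrium, absorbed power = emitted power.
Absorbing cross-section = πr² = 26.79 m²; emitting surface = 4πr² = 107.1 m² (ratio 4).
αS·A_cross = εσ·A_surf·T⁴  ⇒  T⁴ = αS/(ε·4σ).
T⁴ = 0.580·136/(0.19·4·5.67×10⁻⁸) = 1.831×10⁹ K⁴.
T = (1.831×10⁹)^(1/4).

T ≈ 207 K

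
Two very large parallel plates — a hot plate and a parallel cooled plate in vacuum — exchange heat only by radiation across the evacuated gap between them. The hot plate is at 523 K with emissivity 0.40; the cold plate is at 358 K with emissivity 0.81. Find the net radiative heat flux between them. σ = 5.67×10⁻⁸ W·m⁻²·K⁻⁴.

q ≈ 1210 W/m²

For two infinite grey parallel plates, q = σ(T₁⁴ − T₂⁴)/(1/ε₁ + 1/ε₂ − 1).
T₁⁴ − T₂⁴ = 7.482×10¹⁰ − 1.643×10¹⁰ = 5.839×10¹⁰ K⁴.
1/ε₁ + 1/ε₂ − 1 = 2.500 + 1.235 − 1 = 2.735.
q = 5.67×10⁻⁸ × 5.839×10¹⁰ / 2.735.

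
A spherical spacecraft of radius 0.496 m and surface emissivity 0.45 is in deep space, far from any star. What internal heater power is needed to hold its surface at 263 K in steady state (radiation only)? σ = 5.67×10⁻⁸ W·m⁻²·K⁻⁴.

P = εσ·4πr²·T⁴.
4πr² = 3.092 m²; T⁴ = 4.784×10⁹ K⁴.
P = 0.45·5.67×10⁻⁸·3.092·4.784×10⁹.

P ≈ 377 W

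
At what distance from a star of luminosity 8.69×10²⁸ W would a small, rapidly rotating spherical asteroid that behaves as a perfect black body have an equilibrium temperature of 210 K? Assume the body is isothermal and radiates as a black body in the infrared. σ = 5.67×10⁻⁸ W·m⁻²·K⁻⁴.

d ≈ 3.96×10¹² m

For an isothermal black-emitting sphere, (1−a)S·πr² = σ·4πr²·T⁴ ⇒ S = 4σT⁴/(1−a).
S = 4·5.67×10⁻⁸·(210)⁴/1.00 = 441.1 W/m².
Flux falls as S = L/(4πd²), so d = √(L/(4πS)) = √(8.69×10²⁸/(4π·441.1)).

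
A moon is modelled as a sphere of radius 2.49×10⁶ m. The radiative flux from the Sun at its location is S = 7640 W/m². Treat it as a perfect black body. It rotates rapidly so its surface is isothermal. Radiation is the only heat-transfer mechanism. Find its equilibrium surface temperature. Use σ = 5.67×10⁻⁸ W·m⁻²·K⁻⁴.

T ≈ 428 K

At equilibrium, absorbed power = emitted power.
Absorbing cross-section = πr² = 1.948×10¹³ m²; emitting surface = 4πr² = 7.791×10¹³ m² (ratio 4).
S·A_cross = εσ·A_surf·T⁴  ⇒  T⁴ = S/(4σ).
T⁴ = 1.00·7640/(4·5.67×10⁻⁸) = 3.369×10¹⁰ K⁴.
T = (3.369×10¹⁰)^(1/4).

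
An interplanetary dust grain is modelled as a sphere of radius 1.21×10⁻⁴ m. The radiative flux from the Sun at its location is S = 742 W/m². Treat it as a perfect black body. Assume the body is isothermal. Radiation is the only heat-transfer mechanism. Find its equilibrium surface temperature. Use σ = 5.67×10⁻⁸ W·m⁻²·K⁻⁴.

T ≈ 239 K

At equilibrium, absorbed power = emitted power.
Absorbing cross-section = πr² = 4.600×10⁻⁸ m²; emitting surface = 4πr² = 1.840×10⁻⁷ m² (ratio 4).
S·A_cross = εσ·A_surf·T⁴  ⇒  T⁴ = S/(4σ).
T⁴ = 1.00·742/(4·5.67×10⁻⁸) = 3.272×10⁹ K⁴.
T = (3.272×10⁹)^(1/4).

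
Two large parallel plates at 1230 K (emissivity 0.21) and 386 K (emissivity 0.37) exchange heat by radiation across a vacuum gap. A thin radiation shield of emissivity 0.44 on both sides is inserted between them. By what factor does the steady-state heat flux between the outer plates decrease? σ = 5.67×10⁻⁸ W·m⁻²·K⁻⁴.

factor ≈ 1.55

Without shield: q₀ = σΔ(T⁴)/(1/ε₁+1/ε₂−1) with denominator 6.465.
With shield the two gaps are in series; the resistances add: (1/ε₁+1/ε_s−1)+(1/ε_s+1/ε₂−1) = 6.035+3.975 = 10.01.
Heat-flux ratio q₀/q = 10.01/6.465.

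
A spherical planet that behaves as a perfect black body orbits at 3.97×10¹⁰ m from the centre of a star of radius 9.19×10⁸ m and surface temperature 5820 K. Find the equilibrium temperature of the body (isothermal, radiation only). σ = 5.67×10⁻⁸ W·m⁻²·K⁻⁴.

The star's surface emits σT_*⁴; at distance d the flux is S = σT_*⁴(R_*/d)².
S = 5.67×10⁻⁸·(5820)⁴·(9.19×10⁸/3.97×10¹⁰)² = 34860 W/m².
For an isothermal sphere T⁴ = (1−a)S/(4σ) = 1.537×10¹¹ K⁴.

T ≈ 626 K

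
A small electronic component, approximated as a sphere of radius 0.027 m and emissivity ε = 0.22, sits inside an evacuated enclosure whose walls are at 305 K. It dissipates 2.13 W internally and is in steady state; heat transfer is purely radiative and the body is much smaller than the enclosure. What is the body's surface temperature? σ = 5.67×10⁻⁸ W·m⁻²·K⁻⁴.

T ≈ 406 K

For a small grey body in a large enclosure, net radiated power = εσA(T⁴ − T_w⁴).
Steady state: P = εσA(T⁴ − T_w⁴) with A = 4πr² = 0.009161 m².
T⁴ = P/(εσA) + T_w⁴ = 2.13/(0.22·5.67×10⁻⁸·0.009161) + (305)⁴
    = 1.864×10¹⁰ + 8.654×10⁹ = 2.729×10¹⁰ K⁴.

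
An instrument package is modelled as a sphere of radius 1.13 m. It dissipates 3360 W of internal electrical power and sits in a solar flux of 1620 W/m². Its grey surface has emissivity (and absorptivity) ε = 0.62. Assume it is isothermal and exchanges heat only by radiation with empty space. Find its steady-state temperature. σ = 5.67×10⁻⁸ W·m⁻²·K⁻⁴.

At steady state, absorbed solar power + internal power = radiated power.
Absorbed: α·S·A_cross = 0.62·1620·4.011 = 4029 W (cross-section πr²).
Total input = 4029 + 3360 = 7389 W.
Radiated: εσ·A_surf·T⁴ with A_surf = 4πr² = 16.05 m².
T⁴ = 7389/(0.62·5.67×10⁻⁸·16.05) = 1.310×10¹⁰ K⁴.

T ≈ 338 K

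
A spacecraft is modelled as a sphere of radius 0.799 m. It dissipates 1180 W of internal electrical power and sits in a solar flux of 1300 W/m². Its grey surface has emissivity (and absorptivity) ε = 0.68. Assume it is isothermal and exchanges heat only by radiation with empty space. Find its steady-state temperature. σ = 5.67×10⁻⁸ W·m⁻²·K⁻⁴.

At steady state, absorbed solar power + internal power = radiated power.
Absorbed: α·S·A_cross = 0.68·1300·2.006 = 1773 W (cross-section πr²).
Total input = 1773 + 1180 = 2953 W.
Radiated: εσ·A_surf·T⁴ with A_surf = 4πr² = 8.022 m².
T⁴ = 2953/(0.68·5.67×10⁻⁸·8.022) = 9.547×10⁹ K⁴.

T ≈ 313 K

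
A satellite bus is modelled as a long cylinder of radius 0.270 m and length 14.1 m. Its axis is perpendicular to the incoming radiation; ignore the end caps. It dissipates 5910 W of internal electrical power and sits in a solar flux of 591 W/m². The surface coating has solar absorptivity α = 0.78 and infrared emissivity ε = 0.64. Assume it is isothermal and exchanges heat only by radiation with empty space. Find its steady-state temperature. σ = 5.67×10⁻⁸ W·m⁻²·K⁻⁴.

At steady state, absorbed solar power + internal power = radiated power.
Absorbed: α·S·A_cross = 0.78·591·7.614 = 3510 W (cross-section 2rL).
Total input = 3510 + 5910 = 9420 W.
Radiated: εσ·A_surf·T⁴ with A_surf = 2πrL = 23.92 m².
T⁴ = 9420/(0.64·5.67×10⁻⁸·23.92) = 1.085×10¹⁰ K⁴.

T ≈ 323 K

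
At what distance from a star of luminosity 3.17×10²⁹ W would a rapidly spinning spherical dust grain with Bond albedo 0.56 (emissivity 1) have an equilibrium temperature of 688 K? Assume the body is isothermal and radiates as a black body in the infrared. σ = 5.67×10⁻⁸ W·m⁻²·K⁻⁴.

d ≈ 4.67×10¹¹ m

For an isothermal black-emitting sphere, (1−a)S·πr² = σ·4πr²·T⁴ ⇒ S = 4σT⁴/(1−a).
S = 4·5.67×10⁻⁸·(688)⁴/0.440 = 1.155×10⁵ W/m².
Flux falls as S = L/(4πd²), so d = √(L/(4πS)) = √(3.17×10²⁹/(4π·1.155×10⁵)).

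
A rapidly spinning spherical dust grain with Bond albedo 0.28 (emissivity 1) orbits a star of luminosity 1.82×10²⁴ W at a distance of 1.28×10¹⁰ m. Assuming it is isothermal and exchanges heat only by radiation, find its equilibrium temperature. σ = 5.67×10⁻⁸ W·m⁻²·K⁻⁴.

T ≈ 230 K

First find the stellar flux at distance d: S = L/(4πd²) = 1.82×10²⁴/(4π·(1.28×10¹⁰)²) = 884.0 W/m².
For an isothermal sphere, absorbed (1−a)S·πr² = emitted σ·4πr²·T⁴, so T⁴ = (1−a)S/(4σ).
T⁴ = 0.720·884.0/(4·5.67×10⁻⁸) = 2.806×10⁹ K⁴.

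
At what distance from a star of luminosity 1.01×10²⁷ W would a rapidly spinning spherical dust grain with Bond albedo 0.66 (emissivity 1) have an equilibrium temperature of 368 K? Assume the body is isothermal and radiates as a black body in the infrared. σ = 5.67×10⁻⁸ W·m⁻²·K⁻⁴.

d ≈ 8.11×10¹⁰ m

For an isothermal black-emitting sphere, (1−a)S·πr² = σ·4πr²·T⁴ ⇒ S = 4σT⁴/(1−a).
S = 4·5.67×10⁻⁸·(368)⁴/0.340 = 12230 W/m².
Flux falls as S = L/(4πd²), so d = √(L/(4πS)) = √(1.01×10²⁷/(4π·12230)).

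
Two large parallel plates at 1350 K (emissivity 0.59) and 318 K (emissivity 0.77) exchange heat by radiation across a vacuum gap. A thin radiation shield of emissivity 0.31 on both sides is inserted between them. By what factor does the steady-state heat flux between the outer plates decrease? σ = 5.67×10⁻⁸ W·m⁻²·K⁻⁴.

Without shield: q₀ = σΔ(T⁴)/(1/ε₁+1/ε₂−1) with denominator 1.994.
With shield the two gaps are in series; the resistances add: (1/ε₁+1/ε_s−1)+(1/ε_s+1/ε₂−1) = 3.921+3.525 = 7.445.
Heat-flux ratio q₀/q = 7.445/1.994.

factor ≈ 3.73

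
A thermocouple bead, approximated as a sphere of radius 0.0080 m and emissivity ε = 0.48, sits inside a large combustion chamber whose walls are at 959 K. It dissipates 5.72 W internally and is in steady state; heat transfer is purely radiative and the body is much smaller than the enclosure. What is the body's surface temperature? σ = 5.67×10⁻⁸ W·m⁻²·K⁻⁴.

T ≈ 1030 K

For a small grey body in a large enclosure, net radiated power = εσA(T⁴ − T_w⁴).
Steady state: P = εσA(T⁴ − T_w⁴) with A = 4πr² = 8.042×10⁻⁴ m².
T⁴ = P/(εσA) + T_w⁴ = 5.72/(0.48·5.67×10⁻⁸·8.042×10⁻⁴) + (959)⁴
    = 2.613×10¹¹ + 8.458×10¹¹ = 1.107×10¹² K⁴.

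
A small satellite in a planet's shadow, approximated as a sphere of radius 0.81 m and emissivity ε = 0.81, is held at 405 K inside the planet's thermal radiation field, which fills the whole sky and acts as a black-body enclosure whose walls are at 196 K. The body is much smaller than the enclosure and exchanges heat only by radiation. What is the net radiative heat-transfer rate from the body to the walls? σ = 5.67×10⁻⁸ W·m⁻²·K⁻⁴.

For a small grey body in a large enclosure: P_net = εσA(T_body⁴ − T_wall⁴).
A = 4πr² = 8.245 m²; T_body⁴ − T_wall⁴ = 2.690×10¹⁰ − 1.476×10⁹ = 2.543×10¹⁰ K⁴.
|P_net| = 0.81·5.67×10⁻⁸·8.245·2.543×10¹⁰.

P_net ≈ 9630 W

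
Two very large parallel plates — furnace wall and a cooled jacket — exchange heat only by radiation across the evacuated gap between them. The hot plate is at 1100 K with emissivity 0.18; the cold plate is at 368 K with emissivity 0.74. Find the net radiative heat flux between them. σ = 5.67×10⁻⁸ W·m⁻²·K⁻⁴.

q ≈ 13900 W/m²

For two infinite grey parallel plates, q = σ(T₁⁴ − T₂⁴)/(1/ε₁ + 1/ε₂ − 1).
T₁⁴ − T₂⁴ = 1.464×10¹² − 1.834×10¹⁰ = 1.446×10¹² K⁴.
1/ε₁ + 1/ε₂ − 1 = 5.556 + 1.351 − 1 = 5.907.
q = 5.67×10⁻⁸ × 1.446×10¹² / 5.907.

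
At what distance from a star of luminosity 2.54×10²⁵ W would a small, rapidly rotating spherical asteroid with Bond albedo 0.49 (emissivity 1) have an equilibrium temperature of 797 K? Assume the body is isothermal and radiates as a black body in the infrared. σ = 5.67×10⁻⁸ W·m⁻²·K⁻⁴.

For an isothermal black-emitting sphere, (1−a)S·πr² = σ·4πr²·T⁴ ⇒ S = 4σT⁴/(1−a).
S = 4·5.67×10⁻⁸·(797)⁴/0.510 = 1.794×10⁵ W/m².
Flux falls as S = L/(4πd²), so d = √(L/(4πS)) = √(2.54×10²⁵/(4π·1.794×10⁵)).

d ≈ 3.36×10⁹ m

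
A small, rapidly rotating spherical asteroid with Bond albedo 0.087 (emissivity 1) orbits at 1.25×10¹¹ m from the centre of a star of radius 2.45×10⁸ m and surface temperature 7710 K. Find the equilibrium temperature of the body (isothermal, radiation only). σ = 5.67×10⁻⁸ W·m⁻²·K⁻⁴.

T ≈ 236 K

The star's surface emits σT_*⁴; at distance d the flux is S = σT_*⁴(R_*/d)².
S = 5.67×10⁻⁸·(7710)⁴·(2.45×10⁸/1.25×10¹¹)² = 769.7 W/m².
For an isothermal sphere T⁴ = (1−a)S/(4σ) = 3.098×10⁹ K⁴.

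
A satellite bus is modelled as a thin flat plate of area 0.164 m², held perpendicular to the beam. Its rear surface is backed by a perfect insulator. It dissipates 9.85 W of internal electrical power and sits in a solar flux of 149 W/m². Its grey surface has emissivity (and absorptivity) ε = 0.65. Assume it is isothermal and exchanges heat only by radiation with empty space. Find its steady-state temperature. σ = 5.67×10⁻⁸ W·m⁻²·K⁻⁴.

At steady state, absorbed solar power + internal power = radiated power.
Absorbed: α·S·A_cross = 0.65·149·0.1640 = 15.88 W (cross-section A).
Total input = 15.88 + 9.85 = 25.73 W.
Radiated: εσ·A_surf·T⁴ with A_surf = A = 0.1640 m².
T⁴ = 25.73/(0.65·5.67×10⁻⁸·0.1640) = 4.258×10⁹ K⁴.

T ≈ 255 K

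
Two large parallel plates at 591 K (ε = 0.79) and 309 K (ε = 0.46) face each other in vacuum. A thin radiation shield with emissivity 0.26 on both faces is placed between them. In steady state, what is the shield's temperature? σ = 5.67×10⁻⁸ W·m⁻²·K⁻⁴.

T_s ≈ 517 K

In steady state the net flux on the hot side equals that on the cold side.
σ(T₁⁴−T_s⁴)/D₁ = σ(T_s⁴−T₂⁴)/D₂, with D₁ = 1/ε₁+1/ε_s−1 = 4.112, D₂ = 1/ε_s+1/ε₂−1 = 5.020.
Solve for T_s⁴: T_s⁴ = (D₂·T₁⁴ + D₁·T₂⁴)/(D₁+D₂) = 7.117×10¹⁰ K⁴.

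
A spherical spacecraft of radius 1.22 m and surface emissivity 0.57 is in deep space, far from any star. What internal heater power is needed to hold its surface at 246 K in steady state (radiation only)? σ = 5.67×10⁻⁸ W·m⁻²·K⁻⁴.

P = εσ·4πr²·T⁴.
4πr² = 18.70 m²; T⁴ = 3.662×10⁹ K⁴.
P = 0.57·5.67×10⁻⁸·18.70·3.662×10⁹.

P ≈ 2210 W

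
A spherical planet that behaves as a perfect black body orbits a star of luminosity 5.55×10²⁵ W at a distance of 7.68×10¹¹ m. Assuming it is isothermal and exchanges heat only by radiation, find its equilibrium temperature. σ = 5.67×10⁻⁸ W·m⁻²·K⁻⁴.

First find the stellar flux at distance d: S = L/(4πd²) = 5.55×10²⁵/(4π·(7.68×10¹¹)²) = 7.488 W/m².
For an isothermal sphere, absorbed (1−a)S·πr² = emitted σ·4πr²·T⁴, so T⁴ = (1−a)S/(4σ).
T⁴ = 1.00·7.488/(4·5.67×10⁻⁸) = 3.302×10⁷ K⁴.

T ≈ 75.8 K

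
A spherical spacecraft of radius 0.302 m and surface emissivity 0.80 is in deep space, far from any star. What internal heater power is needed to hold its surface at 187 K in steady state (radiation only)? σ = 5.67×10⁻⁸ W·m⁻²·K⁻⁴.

P = εσ·4πr²·T⁴.
4πr² = 1.146 m²; T⁴ = 1.223×10⁹ K⁴.
P = 0.80·5.67×10⁻⁸·1.146·1.223×10⁹.

P ≈ 63.6 W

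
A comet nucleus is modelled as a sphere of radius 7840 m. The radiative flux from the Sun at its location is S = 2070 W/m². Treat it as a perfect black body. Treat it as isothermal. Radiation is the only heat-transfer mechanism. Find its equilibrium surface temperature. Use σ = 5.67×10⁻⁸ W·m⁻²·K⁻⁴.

At equilibrium, absorbed power = emitted power.
Absorbing cross-section = πr² = 1.931×10⁸ m²; emitting surface = 4πr² = 7.724×10⁸ m² (ratio 4).
S·A_cross = εσ·A_surf·T⁴  ⇒  T⁴ = S/(4σ).
T⁴ = 1.00·2070/(4·5.67×10⁻⁸) = 9.127×10⁹ K⁴.
T = (9.127×10⁹)^(1/4).

T ≈ 309 K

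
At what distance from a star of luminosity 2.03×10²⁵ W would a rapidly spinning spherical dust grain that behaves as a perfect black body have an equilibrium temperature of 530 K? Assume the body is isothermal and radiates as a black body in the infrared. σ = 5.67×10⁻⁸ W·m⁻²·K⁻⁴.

For an isothermal black-emitting sphere, (1−a)S·πr² = σ·4πr²·T⁴ ⇒ S = 4σT⁴/(1−a).
S = 4·5.67×10⁻⁸·(530)⁴/1.00 = 17900 W/m².
Flux falls as S = L/(4πd²), so d = √(L/(4πS)) = √(2.03×10²⁵/(4π·17900)).

d ≈ 9.50×10⁹ m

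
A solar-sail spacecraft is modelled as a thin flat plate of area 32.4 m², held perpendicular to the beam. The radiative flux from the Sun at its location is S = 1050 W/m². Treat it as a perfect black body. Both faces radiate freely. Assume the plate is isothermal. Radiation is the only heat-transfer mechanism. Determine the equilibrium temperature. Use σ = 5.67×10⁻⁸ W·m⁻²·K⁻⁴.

At equilibrium, absorbed power = emitted power.
Absorbing cross-section = A = 32.40 m²; emitting surface = 2A = 64.80 m² (ratio 2).
S·A_cross = εσ·A_surf·T⁴  ⇒  T⁴ = S/(2σ).
T⁴ = 1.00·1050/(2·5.67×10⁻⁸) = 9.259×10⁹ K⁴.
T = (9.259×10⁹)^(1/4).

T ≈ 310 K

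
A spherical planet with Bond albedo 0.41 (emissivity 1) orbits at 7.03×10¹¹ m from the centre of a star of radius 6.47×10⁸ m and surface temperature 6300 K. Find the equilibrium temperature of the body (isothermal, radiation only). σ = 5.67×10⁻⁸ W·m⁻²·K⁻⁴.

The star's surface emits σT_*⁴; at distance d the flux is S = σT_*⁴(R_*/d)².
S = 5.67×10⁻⁸·(6300)⁴·(6.47×10⁸/7.03×10¹¹)² = 75.66 W/m².
For an isothermal sphere T⁴ = (1−a)S/(4σ) = 1.968×10⁸ K⁴.

T ≈ 118 K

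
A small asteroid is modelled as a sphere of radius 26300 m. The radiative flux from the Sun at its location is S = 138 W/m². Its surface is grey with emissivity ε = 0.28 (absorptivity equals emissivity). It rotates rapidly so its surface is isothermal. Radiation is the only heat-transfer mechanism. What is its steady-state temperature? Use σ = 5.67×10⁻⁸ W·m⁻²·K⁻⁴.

T ≈ 157 K

At equilibrium, absorbed power = emitted power.
Absorbing cross-section = πr² = 2.173×10⁹ m²; emitting surface = 4πr² = 8.692×10⁹ m² (ratio 4).
εS·A_cross = εσ·A_surf·T⁴  ⇒  T⁴ = S/(4σ)   (ε cancels).
T⁴ = 138/(4·5.67×10⁻⁸) = 6.085×10⁸ K⁴.
T = (6.085×10⁸)^(1/4).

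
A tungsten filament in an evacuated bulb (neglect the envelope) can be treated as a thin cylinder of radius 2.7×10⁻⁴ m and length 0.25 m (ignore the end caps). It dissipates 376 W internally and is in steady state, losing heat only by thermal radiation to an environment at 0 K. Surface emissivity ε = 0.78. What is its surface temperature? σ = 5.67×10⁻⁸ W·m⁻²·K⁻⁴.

T ≈ 2120 K

Steady state: internal power = radiated power, P = εσA T⁴.
Radiating area A = 2πrL = 4.241×10⁻⁴ m².
T⁴ = P/(εσA) = 376/(0.78·5.67×10⁻⁸·4.241×10⁻⁴) = 2.005×10¹³ K⁴.
T = (2.005×10¹³)^(1/4).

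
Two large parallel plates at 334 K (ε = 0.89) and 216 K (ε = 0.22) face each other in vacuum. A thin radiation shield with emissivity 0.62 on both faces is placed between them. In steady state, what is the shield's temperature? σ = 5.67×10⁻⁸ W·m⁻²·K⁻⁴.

T_s ≈ 315 K

In steady state the net flux on the hot side equals that on the cold side.
σ(T₁⁴−T_s⁴)/D₁ = σ(T_s⁴−T₂⁴)/D₂, with D₁ = 1/ε₁+1/ε_s−1 = 1.736, D₂ = 1/ε_s+1/ε₂−1 = 5.158.
Solve for T_s⁴: T_s⁴ = (D₂·T₁⁴ + D₁·T₂⁴)/(D₁+D₂) = 9.859×10⁹ K⁴.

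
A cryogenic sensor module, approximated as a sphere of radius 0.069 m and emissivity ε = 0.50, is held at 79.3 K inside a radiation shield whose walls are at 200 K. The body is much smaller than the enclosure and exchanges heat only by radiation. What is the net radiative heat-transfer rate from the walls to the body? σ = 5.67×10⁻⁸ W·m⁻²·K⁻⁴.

For a small grey body in a large enclosure: P_net = εσA(T_body⁴ − T_wall⁴).
A = 4πr² = 0.05983 m²; T_body⁴ − T_wall⁴ = 3.955×10⁷ − 1.600×10⁹ = -1.560×10⁹ K⁴.
|P_net| = 0.50·5.67×10⁻⁸·0.05983·1.560×10⁹.

P_net ≈ 2.65 W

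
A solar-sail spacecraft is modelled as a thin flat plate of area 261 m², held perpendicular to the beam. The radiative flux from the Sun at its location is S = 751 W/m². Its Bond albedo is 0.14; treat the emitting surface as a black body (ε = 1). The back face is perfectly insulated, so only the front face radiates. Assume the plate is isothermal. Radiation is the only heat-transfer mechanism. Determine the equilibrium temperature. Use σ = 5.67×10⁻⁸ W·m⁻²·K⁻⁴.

At equilibrium, absorbed power = emitted power.
Absorbing cross-section = A = 261.0 m²; emitting surface = A = 261.0 m² (ratio 1).
(1−a)S·A_cross = εσ·A_surf·T⁴  ⇒  T⁴ = (1−a)S/(1σ).
T⁴ = 0.860·751/(1·5.67×10⁻⁸) = 1.139×10¹⁰ K⁴.
T = (1.139×10¹⁰)^(1/4).

T ≈ 327 K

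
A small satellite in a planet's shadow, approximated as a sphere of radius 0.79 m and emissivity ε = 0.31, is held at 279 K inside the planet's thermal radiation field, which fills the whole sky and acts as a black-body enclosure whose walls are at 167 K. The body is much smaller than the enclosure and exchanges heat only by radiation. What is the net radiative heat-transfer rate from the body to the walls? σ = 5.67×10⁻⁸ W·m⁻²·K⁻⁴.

For a small grey body in a large enclosure: P_net = εσA(T_body⁴ − T_wall⁴).
A = 4πr² = 7.843 m²; T_body⁴ − T_wall⁴ = 6.059×10⁹ − 7.778×10⁸ = 5.281×10⁹ K⁴.
|P_net| = 0.31·5.67×10⁻⁸·7.843·5.281×10⁹.

P_net ≈ 728 W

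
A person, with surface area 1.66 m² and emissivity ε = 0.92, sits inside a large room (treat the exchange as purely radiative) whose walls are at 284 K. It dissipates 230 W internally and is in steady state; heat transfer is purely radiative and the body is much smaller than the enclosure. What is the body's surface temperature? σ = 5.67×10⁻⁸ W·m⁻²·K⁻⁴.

T ≈ 309 K

For a small grey body in a large enclosure, net radiated power = εσA(T⁴ − T_w⁴).
Steady state: P = εσA(T⁴ − T_w⁴) with A = 1.66 m².
T⁴ = P/(εσA) + T_w⁴ = 230/(0.92·5.67×10⁻⁸·1.660) + (284)⁴
    = 2.656×10⁹ + 6.505×10⁹ = 9.162×10⁹ K⁴.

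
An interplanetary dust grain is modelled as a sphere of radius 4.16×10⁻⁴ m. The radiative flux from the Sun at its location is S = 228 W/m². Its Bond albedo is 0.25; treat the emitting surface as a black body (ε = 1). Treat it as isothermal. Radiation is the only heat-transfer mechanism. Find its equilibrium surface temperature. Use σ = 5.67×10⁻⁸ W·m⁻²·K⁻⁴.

T ≈ 166 K

At equilibrium, absorbed power = emitted power.
Absorbing cross-section = πr² = 5.437×10⁻⁷ m²; emitting surface = 4πr² = 2.175×10⁻⁶ m² (ratio 4).
(1−a)S·A_cross = εσ·A_surf·T⁴  ⇒  T⁴ = (1−a)S/(4σ).
T⁴ = 0.750·228/(4·5.67×10⁻⁸) = 7.540×10⁸ K⁴.
T = (7.540×10⁸)^(1/4).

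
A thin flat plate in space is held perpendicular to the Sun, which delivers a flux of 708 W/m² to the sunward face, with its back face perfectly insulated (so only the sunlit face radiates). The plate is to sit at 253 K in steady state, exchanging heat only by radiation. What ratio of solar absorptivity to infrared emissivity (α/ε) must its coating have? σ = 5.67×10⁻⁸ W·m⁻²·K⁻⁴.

Balance: αS·A = εσ·1A·T⁴ ⇒ α/ε = σT⁴/S.
α/ε = 5.67×10⁻⁸·(253)⁴/708 = 5.67×10⁻⁸·4.097×10⁹/708.

α/ε ≈ 0.328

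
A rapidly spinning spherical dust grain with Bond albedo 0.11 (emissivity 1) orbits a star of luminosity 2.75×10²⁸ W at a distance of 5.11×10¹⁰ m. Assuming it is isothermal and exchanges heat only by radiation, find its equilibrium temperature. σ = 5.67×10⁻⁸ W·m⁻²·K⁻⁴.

T ≈ 1350 K

First find the stellar flux at distance d: S = L/(4πd²) = 2.75×10²⁸/(4π·(5.11×10¹⁰)²) = 8.381×10⁵ W/m².
For an isothermal sphere, absorbed (1−a)S·πr² = emitted σ·4πr²·T⁴, so T⁴ = (1−a)S/(4σ).
T⁴ = 0.890·8.381×10⁵/(4·5.67×10⁻⁸) = 3.289×10¹² K⁴.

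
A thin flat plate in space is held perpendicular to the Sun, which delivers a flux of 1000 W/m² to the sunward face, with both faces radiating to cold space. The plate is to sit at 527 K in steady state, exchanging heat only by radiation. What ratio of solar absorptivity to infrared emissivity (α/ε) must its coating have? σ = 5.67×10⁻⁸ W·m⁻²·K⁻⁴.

α/ε ≈ 8.75

Balance: αS·A = εσ·2A·T⁴ ⇒ α/ε = 2σT⁴/S.
α/ε = 2·5.67×10⁻⁸·(527)⁴/1000 = 2·5.67×10⁻⁸·7.713×10¹⁰/1000.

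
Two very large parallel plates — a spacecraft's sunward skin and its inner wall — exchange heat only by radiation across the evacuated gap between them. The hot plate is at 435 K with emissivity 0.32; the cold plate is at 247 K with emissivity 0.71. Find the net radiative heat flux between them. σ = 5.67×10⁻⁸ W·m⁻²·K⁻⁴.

q ≈ 515 W/m²

For two infinite grey parallel plates, q = σ(T₁⁴ − T₂⁴)/(1/ε₁ + 1/ε₂ − 1).
T₁⁴ − T₂⁴ = 3.581×10¹⁰ − 3.722×10⁹ = 3.208×10¹⁰ K⁴.
1/ε₁ + 1/ε₂ − 1 = 3.125 + 1.408 − 1 = 3.533.
q = 5.67×10⁻⁸ × 3.208×10¹⁰ / 3.533.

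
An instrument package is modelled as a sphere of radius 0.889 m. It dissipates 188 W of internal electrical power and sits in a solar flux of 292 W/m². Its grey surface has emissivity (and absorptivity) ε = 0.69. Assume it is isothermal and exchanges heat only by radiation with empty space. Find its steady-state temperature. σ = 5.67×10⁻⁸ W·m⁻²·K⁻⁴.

T ≈ 205 K

At steady state, absorbed solar power + internal power = radiated power.
Absorbed: α·S·A_cross = 0.69·292·2.483 = 500.2 W (cross-section πr²).
Total input = 500.2 + 188 = 688.2 W.
Radiated: εσ·A_surf·T⁴ with A_surf = 4πr² = 9.931 m².
T⁴ = 688.2/(0.69·5.67×10⁻⁸·9.931) = 1.771×10⁹ K⁴.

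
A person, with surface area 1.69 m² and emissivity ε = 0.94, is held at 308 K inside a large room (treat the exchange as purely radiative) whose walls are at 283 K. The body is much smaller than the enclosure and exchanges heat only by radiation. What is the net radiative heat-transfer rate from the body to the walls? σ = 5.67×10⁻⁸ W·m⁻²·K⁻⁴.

For a small grey body in a large enclosure: P_net = εσA(T_body⁴ − T_wall⁴).
A = 1.69 m²; T_body⁴ − T_wall⁴ = 8.999×10⁹ − 6.414×10⁹ = 2.585×10⁹ K⁴.
|P_net| = 0.94·5.67×10⁻⁸·1.690·2.585×10⁹.

P_net ≈ 233 W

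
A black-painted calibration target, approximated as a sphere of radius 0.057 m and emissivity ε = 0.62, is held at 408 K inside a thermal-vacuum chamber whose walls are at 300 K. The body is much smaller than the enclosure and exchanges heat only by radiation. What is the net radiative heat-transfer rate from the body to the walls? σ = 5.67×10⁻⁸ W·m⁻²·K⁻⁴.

P_net ≈ 28.1 W

For a small grey body in a large enclosure: P_net = εσA(T_body⁴ − T_wall⁴).
A = 4πr² = 0.04083 m²; T_body⁴ − T_wall⁴ = 2.771×10¹⁰ − 8.100×10⁹ = 1.961×10¹⁰ K⁴.
|P_net| = 0.62·5.67×10⁻⁸·0.04083·1.961×10¹⁰.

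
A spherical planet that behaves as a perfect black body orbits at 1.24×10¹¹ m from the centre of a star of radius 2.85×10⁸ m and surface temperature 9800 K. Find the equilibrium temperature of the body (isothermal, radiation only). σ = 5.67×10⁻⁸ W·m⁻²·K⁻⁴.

T ≈ 332 K

The star's surface emits σT_*⁴; at distance d the flux is S = σT_*⁴(R_*/d)².
S = 5.67×10⁻⁸·(9800)⁴·(2.85×10⁸/1.24×10¹¹)² = 2763 W/m².
For an isothermal sphere T⁴ = (1−a)S/(4σ) = 1.218×10¹⁰ K⁴.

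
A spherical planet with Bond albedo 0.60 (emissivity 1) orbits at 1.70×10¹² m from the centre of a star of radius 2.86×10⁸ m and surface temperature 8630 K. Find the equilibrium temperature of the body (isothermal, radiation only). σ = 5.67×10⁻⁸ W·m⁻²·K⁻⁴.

The star's surface emits σT_*⁴; at distance d the flux is S = σT_*⁴(R_*/d)².
S = 5.67×10⁻⁸·(8630)⁴·(2.86×10⁸/1.70×10¹²)² = 8.901 W/m².
For an isothermal sphere T⁴ = (1−a)S/(4σ) = 1.570×10⁷ K⁴.

T ≈ 62.9 K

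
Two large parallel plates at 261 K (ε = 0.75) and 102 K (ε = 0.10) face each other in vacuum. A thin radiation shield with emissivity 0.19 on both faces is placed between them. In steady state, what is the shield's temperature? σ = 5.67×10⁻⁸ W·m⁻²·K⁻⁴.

In steady state the net flux on the hot side equals that on the cold side.
σ(T₁⁴−T_s⁴)/D₁ = σ(T_s⁴−T₂⁴)/D₂, with D₁ = 1/ε₁+1/ε_s−1 = 5.596, D₂ = 1/ε_s+1/ε₂−1 = 14.26.
Solve for T_s⁴: T_s⁴ = (D₂·T₁⁴ + D₁·T₂⁴)/(D₁+D₂) = 3.363×10⁹ K⁴.

T_s ≈ 241 K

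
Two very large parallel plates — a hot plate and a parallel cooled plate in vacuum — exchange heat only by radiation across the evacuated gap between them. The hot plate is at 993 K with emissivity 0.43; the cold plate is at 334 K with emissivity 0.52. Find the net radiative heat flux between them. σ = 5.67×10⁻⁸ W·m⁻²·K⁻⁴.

For two infinite grey parallel plates, q = σ(T₁⁴ − T₂⁴)/(1/ε₁ + 1/ε₂ − 1).
T₁⁴ − T₂⁴ = 9.723×10¹¹ − 1.244×10¹⁰ = 9.598×10¹¹ K⁴.
1/ε₁ + 1/ε₂ − 1 = 2.326 + 1.923 − 1 = 3.249.
q = 5.67×10⁻⁸ × 9.598×10¹¹ / 3.249.

q ≈ 16800 W/m²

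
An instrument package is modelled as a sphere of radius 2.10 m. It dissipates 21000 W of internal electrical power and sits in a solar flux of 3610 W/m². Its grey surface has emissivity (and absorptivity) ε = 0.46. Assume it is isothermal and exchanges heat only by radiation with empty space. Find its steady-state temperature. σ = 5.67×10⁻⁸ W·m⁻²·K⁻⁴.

T ≈ 418 K

At steady state, absorbed solar power + internal power = radiated power.
Absorbed: α·S·A_cross = 0.46·3610·13.85 = 23010 W (cross-section πr²).
Total input = 23010 + 21000 = 44010 W.
Radiated: εσ·A_surf·T⁴ with A_surf = 4πr² = 55.42 m².
T⁴ = 44010/(0.46·5.67×10⁻⁸·55.42) = 3.045×10¹⁰ K⁴.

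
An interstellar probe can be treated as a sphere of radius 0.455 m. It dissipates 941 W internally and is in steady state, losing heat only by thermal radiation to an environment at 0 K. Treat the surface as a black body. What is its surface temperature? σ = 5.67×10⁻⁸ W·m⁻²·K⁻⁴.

T ≈ 283 K

Steady state: internal power = radiated power, P = εσA T⁴.
Radiating area A = 4πr² = 2.602 m².
T⁴ = P/(εσA) = 941/(1.0·5.67×10⁻⁸·2.602) = 6.379×10⁹ K⁴.
T = (6.379×10⁹)^(1/4).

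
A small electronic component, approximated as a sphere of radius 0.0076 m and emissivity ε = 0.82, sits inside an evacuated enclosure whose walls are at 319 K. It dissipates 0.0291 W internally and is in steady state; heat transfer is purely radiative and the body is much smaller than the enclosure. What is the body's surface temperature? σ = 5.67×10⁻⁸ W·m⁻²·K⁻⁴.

T ≈ 325 K

For a small grey body in a large enclosure, net radiated power = εσA(T⁴ − T_w⁴).
Steady state: P = εσA(T⁴ − T_w⁴) with A = 4πr² = 7.258×10⁻⁴ m².
T⁴ = P/(εσA) + T_w⁴ = 0.0291/(0.82·5.67×10⁻⁸·7.258×10⁻⁴) + (319)⁴
    = 8.623×10⁸ + 1.036×10¹⁰ = 1.122×10¹⁰ K⁴.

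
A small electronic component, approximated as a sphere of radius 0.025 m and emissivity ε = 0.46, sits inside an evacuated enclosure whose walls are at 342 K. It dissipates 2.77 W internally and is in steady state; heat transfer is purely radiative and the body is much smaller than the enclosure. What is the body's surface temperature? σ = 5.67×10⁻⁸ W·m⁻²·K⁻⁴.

For a small grey body in a large enclosure, net radiated power = εσA(T⁴ − T_w⁴).
Steady state: P = εσA(T⁴ − T_w⁴) with A = 4πr² = 0.007854 m².
T⁴ = P/(εσA) + T_w⁴ = 2.77/(0.46·5.67×10⁻⁸·0.007854) + (342)⁴
    = 1.352×10¹⁰ + 1.368×10¹⁰ = 2.720×10¹⁰ K⁴.

T ≈ 406 K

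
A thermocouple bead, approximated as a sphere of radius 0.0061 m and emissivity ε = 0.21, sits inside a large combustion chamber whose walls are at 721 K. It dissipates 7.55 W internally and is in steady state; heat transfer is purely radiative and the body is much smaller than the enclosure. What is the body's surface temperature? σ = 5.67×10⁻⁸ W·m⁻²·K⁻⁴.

T ≈ 1130 K

For a small grey body in a large enclosure, net radiated power = εσA(T⁴ − T_w⁴).
Steady state: P = εσA(T⁴ − T_w⁴) with A = 4πr² = 4.676×10⁻⁴ m².
T⁴ = P/(εσA) + T_w⁴ = 7.55/(0.21·5.67×10⁻⁸·4.676×10⁻⁴) + (721)⁴
    = 1.356×10¹² + 2.702×10¹¹ = 1.626×10¹² K⁴.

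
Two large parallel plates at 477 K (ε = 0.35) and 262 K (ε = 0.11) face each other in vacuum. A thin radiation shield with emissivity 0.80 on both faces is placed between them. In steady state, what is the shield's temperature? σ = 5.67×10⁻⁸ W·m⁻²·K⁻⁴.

In steady state the net flux on the hot side equals that on the cold side.
σ(T₁⁴−T_s⁴)/D₁ = σ(T_s⁴−T₂⁴)/D₂, with D₁ = 1/ε₁+1/ε_s−1 = 3.107, D₂ = 1/ε_s+1/ε₂−1 = 9.341.
Solve for T_s⁴: T_s⁴ = (D₂·T₁⁴ + D₁·T₂⁴)/(D₁+D₂) = 4.002×10¹⁰ K⁴.

T_s ≈ 447 K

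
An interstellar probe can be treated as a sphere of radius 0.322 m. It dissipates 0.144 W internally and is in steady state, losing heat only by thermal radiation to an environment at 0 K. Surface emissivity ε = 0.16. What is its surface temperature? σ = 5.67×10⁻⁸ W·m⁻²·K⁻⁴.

T ≈ 59.1 K

Steady state: internal power = radiated power, P = εσA T⁴.
Radiating area A = 4πr² = 1.303 m².
T⁴ = P/(εσA) = 0.144/(0.16·5.67×10⁻⁸·1.303) = 1.218×10⁷ K⁴.
T = (1.218×10⁷)^(1/4).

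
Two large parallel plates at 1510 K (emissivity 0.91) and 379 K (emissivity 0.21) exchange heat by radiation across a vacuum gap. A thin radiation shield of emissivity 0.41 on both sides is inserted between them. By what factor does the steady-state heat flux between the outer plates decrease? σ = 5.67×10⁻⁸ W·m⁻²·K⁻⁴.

Without shield: q₀ = σΔ(T⁴)/(1/ε₁+1/ε₂−1) with denominator 4.861.
With shield the two gaps are in series; the resistances add: (1/ε₁+1/ε_s−1)+(1/ε_s+1/ε₂−1) = 2.538+6.201 = 8.739.
Heat-flux ratio q₀/q = 8.739/4.861.

factor ≈ 1.80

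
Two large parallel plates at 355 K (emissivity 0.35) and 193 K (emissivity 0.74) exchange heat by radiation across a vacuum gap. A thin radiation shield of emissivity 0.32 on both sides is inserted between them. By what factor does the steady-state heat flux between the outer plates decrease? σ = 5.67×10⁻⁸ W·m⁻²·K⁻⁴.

Without shield: q₀ = σΔ(T⁴)/(1/ε₁+1/ε₂−1) with denominator 3.208.
With shield the two gaps are in series; the resistances add: (1/ε₁+1/ε_s−1)+(1/ε_s+1/ε₂−1) = 4.982+3.476 = 8.458.
Heat-flux ratio q₀/q = 8.458/3.208.

factor ≈ 2.64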